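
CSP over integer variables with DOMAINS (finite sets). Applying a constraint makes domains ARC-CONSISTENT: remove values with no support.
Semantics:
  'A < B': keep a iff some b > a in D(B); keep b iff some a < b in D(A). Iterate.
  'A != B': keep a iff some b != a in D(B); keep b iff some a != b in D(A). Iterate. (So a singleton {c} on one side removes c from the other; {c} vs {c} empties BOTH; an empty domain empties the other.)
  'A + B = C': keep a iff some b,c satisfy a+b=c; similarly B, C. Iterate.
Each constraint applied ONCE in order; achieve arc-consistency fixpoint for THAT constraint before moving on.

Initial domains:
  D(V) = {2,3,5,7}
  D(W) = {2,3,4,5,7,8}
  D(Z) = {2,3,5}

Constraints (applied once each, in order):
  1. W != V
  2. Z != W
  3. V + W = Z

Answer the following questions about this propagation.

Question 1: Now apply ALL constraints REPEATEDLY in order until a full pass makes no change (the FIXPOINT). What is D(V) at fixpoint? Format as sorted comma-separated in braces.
Answer: {2,3}

Derivation:
pass 0 (initial): D(V)={2,3,5,7}
pass 1: V {2,3,5,7}->{2,3}; W {2,3,4,5,7,8}->{2,3}; Z {2,3,5}->{5}
pass 2: no change
Fixpoint after 2 passes: D(V) = {2,3}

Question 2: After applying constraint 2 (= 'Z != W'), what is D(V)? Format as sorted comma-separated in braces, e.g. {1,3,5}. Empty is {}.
Answer: {2,3,5,7}

Derivation:
Constraint 1 (W != V) on D(W)={2,3,4,5,7,8} D(V)={2,3,5,7}: no change
Constraint 2 (Z != W) on D(Z)={2,3,5} D(W)={2,3,4,5,7,8}: no change
So after constraint 2: D(V) = {2,3,5,7}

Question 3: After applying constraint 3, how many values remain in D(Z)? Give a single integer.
Constraint 1 (W != V) on D(W)={2,3,4,5,7,8} D(V)={2,3,5,7}: no change
Constraint 2 (Z != W) on D(Z)={2,3,5} D(W)={2,3,4,5,7,8}: no change
Constraint 3 (V + W = Z) on D(V)={2,3,5,7} D(W)={2,3,4,5,7,8} D(Z)={2,3,5}: V {2,3,5,7}->{2,3}; W {2,3,4,5,7,8}->{2,3}; Z {2,3,5}->{5}
So after constraint 3: D(Z)={5}, size = 1

Answer: 1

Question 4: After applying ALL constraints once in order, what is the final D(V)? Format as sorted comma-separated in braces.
Constraint 1 (W != V) on D(W)={2,3,4,5,7,8} D(V)={2,3,5,7}: no change
Constraint 2 (Z != W) on D(Z)={2,3,5} D(W)={2,3,4,5,7,8}: no change
Constraint 3 (V + W = Z) on D(V)={2,3,5,7} D(W)={2,3,4,5,7,8} D(Z)={2,3,5}: V {2,3,5,7}->{2,3}; W {2,3,4,5,7,8}->{2,3}; Z {2,3,5}->{5}
So after all 3 constraints: D(V) = {2,3}

Answer: {2,3}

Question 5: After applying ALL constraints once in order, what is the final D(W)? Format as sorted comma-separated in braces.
Constraint 1 (W != V) on D(W)={2,3,4,5,7,8} D(V)={2,3,5,7}: no change
Constraint 2 (Z != W) on D(Z)={2,3,5} D(W)={2,3,4,5,7,8}: no change
Constraint 3 (V + W = Z) on D(V)={2,3,5,7} D(W)={2,3,4,5,7,8} D(Z)={2,3,5}: V {2,3,5,7}->{2,3}; W {2,3,4,5,7,8}->{2,3}; Z {2,3,5}->{5}
So after all 3 constraints: D(W) = {2,3}

Answer: {2,3}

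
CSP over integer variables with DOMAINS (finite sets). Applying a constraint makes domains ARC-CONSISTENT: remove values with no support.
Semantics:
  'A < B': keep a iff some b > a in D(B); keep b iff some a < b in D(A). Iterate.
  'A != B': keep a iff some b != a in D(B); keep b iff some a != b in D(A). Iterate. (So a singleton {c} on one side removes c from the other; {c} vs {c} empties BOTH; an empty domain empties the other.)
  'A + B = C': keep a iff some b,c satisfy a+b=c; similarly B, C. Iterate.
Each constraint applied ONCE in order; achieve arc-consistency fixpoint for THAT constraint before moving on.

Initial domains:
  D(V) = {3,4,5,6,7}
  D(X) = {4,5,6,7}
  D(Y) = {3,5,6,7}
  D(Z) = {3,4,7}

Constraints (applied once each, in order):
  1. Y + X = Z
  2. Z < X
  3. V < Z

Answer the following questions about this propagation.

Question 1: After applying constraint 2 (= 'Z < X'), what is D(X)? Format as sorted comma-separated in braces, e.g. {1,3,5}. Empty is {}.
Constraint 1 (Y + X = Z) on D(Y)={3,5,6,7} D(X)={4,5,6,7} D(Z)={3,4,7}: Y {3,5,6,7}->{3}; X {4,5,6,7}->{4}; Z {3,4,7}->{7}
Constraint 2 (Z < X) on D(Z)={7} D(X)={4}: Z {7}->{}; X {4}->{}
So after constraint 2: D(X) = {}

Answer: {}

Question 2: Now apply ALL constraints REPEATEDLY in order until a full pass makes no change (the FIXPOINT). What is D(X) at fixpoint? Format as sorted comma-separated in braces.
pass 0 (initial): D(X)={4,5,6,7}
pass 1: V {3,4,5,6,7}->{}; X {4,5,6,7}->{}; Y {3,5,6,7}->{3}; Z {3,4,7}->{}
pass 2: Y {3}->{}
pass 3: no change
Fixpoint after 3 passes: D(X) = {}

Answer: {}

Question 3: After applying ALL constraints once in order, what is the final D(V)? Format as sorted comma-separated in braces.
Constraint 1 (Y + X = Z) on D(Y)={3,5,6,7} D(X)={4,5,6,7} D(Z)={3,4,7}: Y {3,5,6,7}->{3}; X {4,5,6,7}->{4}; Z {3,4,7}->{7}
Constraint 2 (Z < X) on D(Z)={7} D(X)={4}: Z {7}->{}; X {4}->{}
Constraint 3 (V < Z) on D(V)={3,4,5,6,7} D(Z)={}: V {3,4,5,6,7}->{}
So after all 3 constraints: D(V) = {}

Answer: {}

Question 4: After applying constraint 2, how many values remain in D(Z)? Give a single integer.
Constraint 1 (Y + X = Z) on D(Y)={3,5,6,7} D(X)={4,5,6,7} D(Z)={3,4,7}: Y {3,5,6,7}->{3}; X {4,5,6,7}->{4}; Z {3,4,7}->{7}
Constraint 2 (Z < X) on D(Z)={7} D(X)={4}: Z {7}->{}; X {4}->{}
So after constraint 2: D(Z)={}, size = 0

Answer: 0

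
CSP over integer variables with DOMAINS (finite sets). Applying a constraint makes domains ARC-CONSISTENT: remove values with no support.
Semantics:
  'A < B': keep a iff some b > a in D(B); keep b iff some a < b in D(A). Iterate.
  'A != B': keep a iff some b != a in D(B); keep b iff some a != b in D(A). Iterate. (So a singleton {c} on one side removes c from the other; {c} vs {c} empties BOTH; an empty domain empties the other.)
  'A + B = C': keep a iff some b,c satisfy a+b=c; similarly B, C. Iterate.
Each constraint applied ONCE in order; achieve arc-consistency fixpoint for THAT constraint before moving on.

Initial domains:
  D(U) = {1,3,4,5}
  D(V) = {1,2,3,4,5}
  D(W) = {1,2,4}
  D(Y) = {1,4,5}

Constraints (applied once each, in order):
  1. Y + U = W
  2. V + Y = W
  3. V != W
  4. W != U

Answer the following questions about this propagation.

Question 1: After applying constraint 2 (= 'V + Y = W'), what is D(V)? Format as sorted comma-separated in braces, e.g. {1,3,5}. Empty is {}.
Constraint 1 (Y + U = W) on D(Y)={1,4,5} D(U)={1,3,4,5} D(W)={1,2,4}: Y {1,4,5}->{1}; U {1,3,4,5}->{1,3}; W {1,2,4}->{2,4}
Constraint 2 (V + Y = W) on D(V)={1,2,3,4,5} D(Y)={1} D(W)={2,4}: V {1,2,3,4,5}->{1,3}
So after constraint 2: D(V) = {1,3}

Answer: {1,3}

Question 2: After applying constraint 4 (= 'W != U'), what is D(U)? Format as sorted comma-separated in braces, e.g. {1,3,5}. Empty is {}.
Constraint 1 (Y + U = W) on D(Y)={1,4,5} D(U)={1,3,4,5} D(W)={1,2,4}: Y {1,4,5}->{1}; U {1,3,4,5}->{1,3}; W {1,2,4}->{2,4}
Constraint 2 (V + Y = W) on D(V)={1,2,3,4,5} D(Y)={1} D(W)={2,4}: V {1,2,3,4,5}->{1,3}
Constraint 3 (V != W) on D(V)={1,3} D(W)={2,4}: no change
Constraint 4 (W != U) on D(W)={2,4} D(U)={1,3}: no change
So after constraint 4: D(U) = {1,3}

Answer: {1,3}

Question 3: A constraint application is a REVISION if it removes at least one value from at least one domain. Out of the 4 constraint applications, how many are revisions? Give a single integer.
Constraint 1 (Y + U = W) on D(Y)={1,4,5} D(U)={1,3,4,5} D(W)={1,2,4}: Y {1,4,5}->{1}; U {1,3,4,5}->{1,3}; W {1,2,4}->{2,4} => REVISION
Constraint 2 (V + Y = W) on D(V)={1,2,3,4,5} D(Y)={1} D(W)={2,4}: V {1,2,3,4,5}->{1,3} => REVISION
Constraint 3 (V != W) on D(V)={1,3} D(W)={2,4}: no change => not a revision
Constraint 4 (W != U) on D(W)={2,4} D(U)={1,3}: no change => not a revision
Total revisions = 2

Answer: 2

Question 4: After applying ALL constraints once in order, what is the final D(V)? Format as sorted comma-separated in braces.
Constraint 1 (Y + U = W) on D(Y)={1,4,5} D(U)={1,3,4,5} D(W)={1,2,4}: Y {1,4,5}->{1}; U {1,3,4,5}->{1,3}; W {1,2,4}->{2,4}
Constraint 2 (V + Y = W) on D(V)={1,2,3,4,5} D(Y)={1} D(W)={2,4}: V {1,2,3,4,5}->{1,3}
Constraint 3 (V != W) on D(V)={1,3} D(W)={2,4}: no change
Constraint 4 (W != U) on D(W)={2,4} D(U)={1,3}: no change
So after all 4 constraints: D(V) = {1,3}

Answer: {1,3}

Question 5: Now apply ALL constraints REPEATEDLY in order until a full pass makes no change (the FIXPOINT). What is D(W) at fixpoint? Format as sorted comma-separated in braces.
Answer: {2,4}

Derivation:
pass 0 (initial): D(W)={1,2,4}
pass 1: U {1,3,4,5}->{1,3}; V {1,2,3,4,5}->{1,3}; W {1,2,4}->{2,4}; Y {1,4,5}->{1}
pass 2: no change
Fixpoint after 2 passes: D(W) = {2,4}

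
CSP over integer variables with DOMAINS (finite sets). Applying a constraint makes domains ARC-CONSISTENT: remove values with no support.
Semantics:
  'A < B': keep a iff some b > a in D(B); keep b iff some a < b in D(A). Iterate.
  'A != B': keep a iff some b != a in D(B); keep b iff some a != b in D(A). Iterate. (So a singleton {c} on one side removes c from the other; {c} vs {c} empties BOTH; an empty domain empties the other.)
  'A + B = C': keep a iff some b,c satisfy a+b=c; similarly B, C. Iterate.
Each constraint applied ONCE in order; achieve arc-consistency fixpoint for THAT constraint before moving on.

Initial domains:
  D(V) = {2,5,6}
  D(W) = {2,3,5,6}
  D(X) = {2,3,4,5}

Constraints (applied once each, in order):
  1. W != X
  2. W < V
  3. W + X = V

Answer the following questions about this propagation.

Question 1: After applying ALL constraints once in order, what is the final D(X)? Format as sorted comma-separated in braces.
Constraint 1 (W != X) on D(W)={2,3,5,6} D(X)={2,3,4,5}: no change
Constraint 2 (W < V) on D(W)={2,3,5,6} D(V)={2,5,6}: W {2,3,5,6}->{2,3,5}; V {2,5,6}->{5,6}
Constraint 3 (W + X = V) on D(W)={2,3,5} D(X)={2,3,4,5} D(V)={5,6}: W {2,3,5}->{2,3}; X {2,3,4,5}->{2,3,4}
So after all 3 constraints: D(X) = {2,3,4}

Answer: {2,3,4}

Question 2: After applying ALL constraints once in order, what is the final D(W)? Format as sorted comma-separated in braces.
Constraint 1 (W != X) on D(W)={2,3,5,6} D(X)={2,3,4,5}: no change
Constraint 2 (W < V) on D(W)={2,3,5,6} D(V)={2,5,6}: W {2,3,5,6}->{2,3,5}; V {2,5,6}->{5,6}
Constraint 3 (W + X = V) on D(W)={2,3,5} D(X)={2,3,4,5} D(V)={5,6}: W {2,3,5}->{2,3}; X {2,3,4,5}->{2,3,4}
So after all 3 constraints: D(W) = {2,3}

Answer: {2,3}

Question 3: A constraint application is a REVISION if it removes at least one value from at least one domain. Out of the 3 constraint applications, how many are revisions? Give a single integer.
Answer: 2

Derivation:
Constraint 1 (W != X) on D(W)={2,3,5,6} D(X)={2,3,4,5}: no change => not a revision
Constraint 2 (W < V) on D(W)={2,3,5,6} D(V)={2,5,6}: W {2,3,5,6}->{2,3,5}; V {2,5,6}->{5,6} => REVISION
Constraint 3 (W + X = V) on D(W)={2,3,5} D(X)={2,3,4,5} D(V)={5,6}: W {2,3,5}->{2,3}; X {2,3,4,5}->{2,3,4} => REVISION
Total revisions = 2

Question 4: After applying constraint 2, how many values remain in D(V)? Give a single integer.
Constraint 1 (W != X) on D(W)={2,3,5,6} D(X)={2,3,4,5}: no change
Constraint 2 (W < V) on D(W)={2,3,5,6} D(V)={2,5,6}: W {2,3,5,6}->{2,3,5}; V {2,5,6}->{5,6}
So after constraint 2: D(V)={5,6}, size = 2

Answer: 2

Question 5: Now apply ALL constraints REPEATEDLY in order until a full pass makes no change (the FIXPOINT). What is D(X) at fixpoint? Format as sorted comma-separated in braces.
pass 0 (initial): D(X)={2,3,4,5}
pass 1: V {2,5,6}->{5,6}; W {2,3,5,6}->{2,3}; X {2,3,4,5}->{2,3,4}
pass 2: no change
Fixpoint after 2 passes: D(X) = {2,3,4}

Answer: {2,3,4}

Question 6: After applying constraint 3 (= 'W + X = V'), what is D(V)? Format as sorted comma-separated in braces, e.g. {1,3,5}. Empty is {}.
Constraint 1 (W != X) on D(W)={2,3,5,6} D(X)={2,3,4,5}: no change
Constraint 2 (W < V) on D(W)={2,3,5,6} D(V)={2,5,6}: W {2,3,5,6}->{2,3,5}; V {2,5,6}->{5,6}
Constraint 3 (W + X = V) on D(W)={2,3,5} D(X)={2,3,4,5} D(V)={5,6}: W {2,3,5}->{2,3}; X {2,3,4,5}->{2,3,4}
So after constraint 3: D(V) = {5,6}

Answer: {5,6}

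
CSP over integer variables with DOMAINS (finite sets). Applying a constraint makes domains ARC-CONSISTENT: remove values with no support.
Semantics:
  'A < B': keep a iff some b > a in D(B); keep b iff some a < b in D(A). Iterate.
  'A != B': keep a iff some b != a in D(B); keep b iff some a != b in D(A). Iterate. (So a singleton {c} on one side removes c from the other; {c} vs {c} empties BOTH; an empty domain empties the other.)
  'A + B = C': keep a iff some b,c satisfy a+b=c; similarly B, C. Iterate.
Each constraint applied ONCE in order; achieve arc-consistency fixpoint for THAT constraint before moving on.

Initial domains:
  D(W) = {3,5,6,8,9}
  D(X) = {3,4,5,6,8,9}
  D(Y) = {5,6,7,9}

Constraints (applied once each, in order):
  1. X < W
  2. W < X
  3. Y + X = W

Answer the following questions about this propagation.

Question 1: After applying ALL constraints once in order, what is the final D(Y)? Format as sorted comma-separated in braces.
Answer: {}

Derivation:
Constraint 1 (X < W) on D(X)={3,4,5,6,8,9} D(W)={3,5,6,8,9}: X {3,4,5,6,8,9}->{3,4,5,6,8}; W {3,5,6,8,9}->{5,6,8,9}
Constraint 2 (W < X) on D(W)={5,6,8,9} D(X)={3,4,5,6,8}: W {5,6,8,9}->{5,6}; X {3,4,5,6,8}->{6,8}
Constraint 3 (Y + X = W) on D(Y)={5,6,7,9} D(X)={6,8} D(W)={5,6}: Y {5,6,7,9}->{}; X {6,8}->{}; W {5,6}->{}
So after all 3 constraints: D(Y) = {}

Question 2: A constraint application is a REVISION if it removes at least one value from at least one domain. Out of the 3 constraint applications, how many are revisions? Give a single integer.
Constraint 1 (X < W) on D(X)={3,4,5,6,8,9} D(W)={3,5,6,8,9}: X {3,4,5,6,8,9}->{3,4,5,6,8}; W {3,5,6,8,9}->{5,6,8,9} => REVISION
Constraint 2 (W < X) on D(W)={5,6,8,9} D(X)={3,4,5,6,8}: W {5,6,8,9}->{5,6}; X {3,4,5,6,8}->{6,8} => REVISION
Constraint 3 (Y + X = W) on D(Y)={5,6,7,9} D(X)={6,8} D(W)={5,6}: Y {5,6,7,9}->{}; X {6,8}->{}; W {5,6}->{} => REVISION
Total revisions = 3

Answer: 3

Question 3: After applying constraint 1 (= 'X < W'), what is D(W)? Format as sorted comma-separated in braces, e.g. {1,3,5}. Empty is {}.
Constraint 1 (X < W) on D(X)={3,4,5,6,8,9} D(W)={3,5,6,8,9}: X {3,4,5,6,8,9}->{3,4,5,6,8}; W {3,5,6,8,9}->{5,6,8,9}
So after constraint 1: D(W) = {5,6,8,9}

Answer: {5,6,8,9}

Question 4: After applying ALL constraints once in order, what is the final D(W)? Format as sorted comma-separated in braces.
Answer: {}

Derivation:
Constraint 1 (X < W) on D(X)={3,4,5,6,8,9} D(W)={3,5,6,8,9}: X {3,4,5,6,8,9}->{3,4,5,6,8}; W {3,5,6,8,9}->{5,6,8,9}
Constraint 2 (W < X) on D(W)={5,6,8,9} D(X)={3,4,5,6,8}: W {5,6,8,9}->{5,6}; X {3,4,5,6,8}->{6,8}
Constraint 3 (Y + X = W) on D(Y)={5,6,7,9} D(X)={6,8} D(W)={5,6}: Y {5,6,7,9}->{}; X {6,8}->{}; W {5,6}->{}
So after all 3 constraints: D(W) = {}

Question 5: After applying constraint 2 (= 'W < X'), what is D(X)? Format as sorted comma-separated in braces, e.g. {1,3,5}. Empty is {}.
Answer: {6,8}

Derivation:
Constraint 1 (X < W) on D(X)={3,4,5,6,8,9} D(W)={3,5,6,8,9}: X {3,4,5,6,8,9}->{3,4,5,6,8}; W {3,5,6,8,9}->{5,6,8,9}
Constraint 2 (W < X) on D(W)={5,6,8,9} D(X)={3,4,5,6,8}: W {5,6,8,9}->{5,6}; X {3,4,5,6,8}->{6,8}
So after constraint 2: D(X) = {6,8}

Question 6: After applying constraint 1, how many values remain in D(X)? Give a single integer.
Answer: 5

Derivation:
Constraint 1 (X < W) on D(X)={3,4,5,6,8,9} D(W)={3,5,6,8,9}: X {3,4,5,6,8,9}->{3,4,5,6,8}; W {3,5,6,8,9}->{5,6,8,9}
So after constraint 1: D(X)={3,4,5,6,8}, size = 5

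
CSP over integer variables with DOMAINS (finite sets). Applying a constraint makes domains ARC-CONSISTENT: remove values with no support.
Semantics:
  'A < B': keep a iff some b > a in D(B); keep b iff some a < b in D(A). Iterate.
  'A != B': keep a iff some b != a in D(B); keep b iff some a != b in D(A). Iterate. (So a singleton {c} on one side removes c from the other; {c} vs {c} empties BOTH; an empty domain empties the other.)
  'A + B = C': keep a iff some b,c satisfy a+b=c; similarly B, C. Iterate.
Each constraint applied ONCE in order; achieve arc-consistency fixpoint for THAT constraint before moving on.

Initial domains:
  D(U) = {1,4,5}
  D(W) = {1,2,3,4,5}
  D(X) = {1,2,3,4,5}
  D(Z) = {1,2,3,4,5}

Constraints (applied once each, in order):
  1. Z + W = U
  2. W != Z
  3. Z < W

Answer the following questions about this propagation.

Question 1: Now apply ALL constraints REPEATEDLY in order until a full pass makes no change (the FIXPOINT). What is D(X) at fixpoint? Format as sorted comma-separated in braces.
pass 0 (initial): D(X)={1,2,3,4,5}
pass 1: U {1,4,5}->{4,5}; W {1,2,3,4,5}->{2,3,4}; Z {1,2,3,4,5}->{1,2,3}
pass 2: no change
Fixpoint after 2 passes: D(X) = {1,2,3,4,5}

Answer: {1,2,3,4,5}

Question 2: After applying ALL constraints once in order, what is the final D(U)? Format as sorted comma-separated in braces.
Answer: {4,5}

Derivation:
Constraint 1 (Z + W = U) on D(Z)={1,2,3,4,5} D(W)={1,2,3,4,5} D(U)={1,4,5}: Z {1,2,3,4,5}->{1,2,3,4}; W {1,2,3,4,5}->{1,2,3,4}; U {1,4,5}->{4,5}
Constraint 2 (W != Z) on D(W)={1,2,3,4} D(Z)={1,2,3,4}: no change
Constraint 3 (Z < W) on D(Z)={1,2,3,4} D(W)={1,2,3,4}: Z {1,2,3,4}->{1,2,3}; W {1,2,3,4}->{2,3,4}
So after all 3 constraints: D(U) = {4,5}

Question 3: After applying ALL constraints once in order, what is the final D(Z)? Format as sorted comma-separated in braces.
Constraint 1 (Z + W = U) on D(Z)={1,2,3,4,5} D(W)={1,2,3,4,5} D(U)={1,4,5}: Z {1,2,3,4,5}->{1,2,3,4}; W {1,2,3,4,5}->{1,2,3,4}; U {1,4,5}->{4,5}
Constraint 2 (W != Z) on D(W)={1,2,3,4} D(Z)={1,2,3,4}: no change
Constraint 3 (Z < W) on D(Z)={1,2,3,4} D(W)={1,2,3,4}: Z {1,2,3,4}->{1,2,3}; W {1,2,3,4}->{2,3,4}
So after all 3 constraints: D(Z) = {1,2,3}

Answer: {1,2,3}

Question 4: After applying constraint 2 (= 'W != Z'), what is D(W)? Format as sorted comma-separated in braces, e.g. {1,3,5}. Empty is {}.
Answer: {1,2,3,4}

Derivation:
Constraint 1 (Z + W = U) on D(Z)={1,2,3,4,5} D(W)={1,2,3,4,5} D(U)={1,4,5}: Z {1,2,3,4,5}->{1,2,3,4}; W {1,2,3,4,5}->{1,2,3,4}; U {1,4,5}->{4,5}
Constraint 2 (W != Z) on D(W)={1,2,3,4} D(Z)={1,2,3,4}: no change
So after constraint 2: D(W) = {1,2,3,4}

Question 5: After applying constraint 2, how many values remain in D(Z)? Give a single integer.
Constraint 1 (Z + W = U) on D(Z)={1,2,3,4,5} D(W)={1,2,3,4,5} D(U)={1,4,5}: Z {1,2,3,4,5}->{1,2,3,4}; W {1,2,3,4,5}->{1,2,3,4}; U {1,4,5}->{4,5}
Constraint 2 (W != Z) on D(W)={1,2,3,4} D(Z)={1,2,3,4}: no change
So after constraint 2: D(Z)={1,2,3,4}, size = 4

Answer: 4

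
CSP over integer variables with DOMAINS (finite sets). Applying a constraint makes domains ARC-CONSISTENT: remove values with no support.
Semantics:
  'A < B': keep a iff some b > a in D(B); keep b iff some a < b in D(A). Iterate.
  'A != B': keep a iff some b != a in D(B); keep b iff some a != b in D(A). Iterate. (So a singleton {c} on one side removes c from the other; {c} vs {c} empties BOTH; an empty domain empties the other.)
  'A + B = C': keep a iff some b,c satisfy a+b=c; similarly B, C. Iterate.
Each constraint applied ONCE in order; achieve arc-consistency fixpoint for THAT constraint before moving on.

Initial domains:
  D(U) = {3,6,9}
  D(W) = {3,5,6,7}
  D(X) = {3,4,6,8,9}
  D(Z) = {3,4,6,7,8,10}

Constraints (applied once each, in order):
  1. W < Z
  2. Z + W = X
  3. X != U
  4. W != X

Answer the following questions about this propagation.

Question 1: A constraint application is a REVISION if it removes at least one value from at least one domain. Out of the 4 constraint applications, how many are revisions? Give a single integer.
Answer: 3

Derivation:
Constraint 1 (W < Z) on D(W)={3,5,6,7} D(Z)={3,4,6,7,8,10}: Z {3,4,6,7,8,10}->{4,6,7,8,10} => REVISION
Constraint 2 (Z + W = X) on D(Z)={4,6,7,8,10} D(W)={3,5,6,7} D(X)={3,4,6,8,9}: Z {4,6,7,8,10}->{4,6}; W {3,5,6,7}->{3,5}; X {3,4,6,8,9}->{9} => REVISION
Constraint 3 (X != U) on D(X)={9} D(U)={3,6,9}: U {3,6,9}->{3,6} => REVISION
Constraint 4 (W != X) on D(W)={3,5} D(X)={9}: no change => not a revision
Total revisions = 3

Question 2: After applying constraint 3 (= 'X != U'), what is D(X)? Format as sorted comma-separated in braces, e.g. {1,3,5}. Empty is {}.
Answer: {9}

Derivation:
Constraint 1 (W < Z) on D(W)={3,5,6,7} D(Z)={3,4,6,7,8,10}: Z {3,4,6,7,8,10}->{4,6,7,8,10}
Constraint 2 (Z + W = X) on D(Z)={4,6,7,8,10} D(W)={3,5,6,7} D(X)={3,4,6,8,9}: Z {4,6,7,8,10}->{4,6}; W {3,5,6,7}->{3,5}; X {3,4,6,8,9}->{9}
Constraint 3 (X != U) on D(X)={9} D(U)={3,6,9}: U {3,6,9}->{3,6}
So after constraint 3: D(X) = {9}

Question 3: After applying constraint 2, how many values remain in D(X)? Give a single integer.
Answer: 1

Derivation:
Constraint 1 (W < Z) on D(W)={3,5,6,7} D(Z)={3,4,6,7,8,10}: Z {3,4,6,7,8,10}->{4,6,7,8,10}
Constraint 2 (Z + W = X) on D(Z)={4,6,7,8,10} D(W)={3,5,6,7} D(X)={3,4,6,8,9}: Z {4,6,7,8,10}->{4,6}; W {3,5,6,7}->{3,5}; X {3,4,6,8,9}->{9}
So after constraint 2: D(X)={9}, size = 1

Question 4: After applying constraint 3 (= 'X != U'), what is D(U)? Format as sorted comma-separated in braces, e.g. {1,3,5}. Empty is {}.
Answer: {3,6}

Derivation:
Constraint 1 (W < Z) on D(W)={3,5,6,7} D(Z)={3,4,6,7,8,10}: Z {3,4,6,7,8,10}->{4,6,7,8,10}
Constraint 2 (Z + W = X) on D(Z)={4,6,7,8,10} D(W)={3,5,6,7} D(X)={3,4,6,8,9}: Z {4,6,7,8,10}->{4,6}; W {3,5,6,7}->{3,5}; X {3,4,6,8,9}->{9}
Constraint 3 (X != U) on D(X)={9} D(U)={3,6,9}: U {3,6,9}->{3,6}
So after constraint 3: D(U) = {3,6}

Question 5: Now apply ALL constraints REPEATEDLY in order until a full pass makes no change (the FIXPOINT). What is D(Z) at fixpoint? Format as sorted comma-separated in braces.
pass 0 (initial): D(Z)={3,4,6,7,8,10}
pass 1: U {3,6,9}->{3,6}; W {3,5,6,7}->{3,5}; X {3,4,6,8,9}->{9}; Z {3,4,6,7,8,10}->{4,6}
pass 2: no change
Fixpoint after 2 passes: D(Z) = {4,6}

Answer: {4,6}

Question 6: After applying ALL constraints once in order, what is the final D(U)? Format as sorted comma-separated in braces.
Constraint 1 (W < Z) on D(W)={3,5,6,7} D(Z)={3,4,6,7,8,10}: Z {3,4,6,7,8,10}->{4,6,7,8,10}
Constraint 2 (Z + W = X) on D(Z)={4,6,7,8,10} D(W)={3,5,6,7} D(X)={3,4,6,8,9}: Z {4,6,7,8,10}->{4,6}; W {3,5,6,7}->{3,5}; X {3,4,6,8,9}->{9}
Constraint 3 (X != U) on D(X)={9} D(U)={3,6,9}: U {3,6,9}->{3,6}
Constraint 4 (W != X) on D(W)={3,5} D(X)={9}: no change
So after all 4 constraints: D(U) = {3,6}

Answer: {3,6}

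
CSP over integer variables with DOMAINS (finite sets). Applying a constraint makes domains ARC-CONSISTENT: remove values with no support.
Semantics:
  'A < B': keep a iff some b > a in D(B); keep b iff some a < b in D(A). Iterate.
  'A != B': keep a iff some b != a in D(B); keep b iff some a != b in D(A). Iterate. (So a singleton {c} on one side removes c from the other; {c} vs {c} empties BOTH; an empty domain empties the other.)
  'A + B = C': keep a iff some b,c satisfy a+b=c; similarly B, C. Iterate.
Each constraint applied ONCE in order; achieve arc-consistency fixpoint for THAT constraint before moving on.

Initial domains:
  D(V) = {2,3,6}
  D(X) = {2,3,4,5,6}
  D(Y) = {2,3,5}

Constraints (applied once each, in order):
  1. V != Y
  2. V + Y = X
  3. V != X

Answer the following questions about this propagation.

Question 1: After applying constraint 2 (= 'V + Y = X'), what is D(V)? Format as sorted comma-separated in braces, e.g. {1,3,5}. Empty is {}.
Answer: {2,3}

Derivation:
Constraint 1 (V != Y) on D(V)={2,3,6} D(Y)={2,3,5}: no change
Constraint 2 (V + Y = X) on D(V)={2,3,6} D(Y)={2,3,5} D(X)={2,3,4,5,6}: V {2,3,6}->{2,3}; Y {2,3,5}->{2,3}; X {2,3,4,5,6}->{4,5,6}
So after constraint 2: D(V) = {2,3}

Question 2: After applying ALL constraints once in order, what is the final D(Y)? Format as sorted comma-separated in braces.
Answer: {2,3}

Derivation:
Constraint 1 (V != Y) on D(V)={2,3,6} D(Y)={2,3,5}: no change
Constraint 2 (V + Y = X) on D(V)={2,3,6} D(Y)={2,3,5} D(X)={2,3,4,5,6}: V {2,3,6}->{2,3}; Y {2,3,5}->{2,3}; X {2,3,4,5,6}->{4,5,6}
Constraint 3 (V != X) on D(V)={2,3} D(X)={4,5,6}: no change
So after all 3 constraints: D(Y) = {2,3}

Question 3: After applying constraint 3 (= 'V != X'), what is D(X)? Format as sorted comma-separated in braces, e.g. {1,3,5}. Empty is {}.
Constraint 1 (V != Y) on D(V)={2,3,6} D(Y)={2,3,5}: no change
Constraint 2 (V + Y = X) on D(V)={2,3,6} D(Y)={2,3,5} D(X)={2,3,4,5,6}: V {2,3,6}->{2,3}; Y {2,3,5}->{2,3}; X {2,3,4,5,6}->{4,5,6}
Constraint 3 (V != X) on D(V)={2,3} D(X)={4,5,6}: no change
So after constraint 3: D(X) = {4,5,6}

Answer: {4,5,6}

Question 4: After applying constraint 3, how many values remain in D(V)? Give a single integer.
Constraint 1 (V != Y) on D(V)={2,3,6} D(Y)={2,3,5}: no change
Constraint 2 (V + Y = X) on D(V)={2,3,6} D(Y)={2,3,5} D(X)={2,3,4,5,6}: V {2,3,6}->{2,3}; Y {2,3,5}->{2,3}; X {2,3,4,5,6}->{4,5,6}
Constraint 3 (V != X) on D(V)={2,3} D(X)={4,5,6}: no change
So after constraint 3: D(V)={2,3}, size = 2

Answer: 2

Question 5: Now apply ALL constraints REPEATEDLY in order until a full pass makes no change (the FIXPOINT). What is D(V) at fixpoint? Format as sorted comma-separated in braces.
Answer: {2,3}

Derivation:
pass 0 (initial): D(V)={2,3,6}
pass 1: V {2,3,6}->{2,3}; X {2,3,4,5,6}->{4,5,6}; Y {2,3,5}->{2,3}
pass 2: no change
Fixpoint after 2 passes: D(V) = {2,3}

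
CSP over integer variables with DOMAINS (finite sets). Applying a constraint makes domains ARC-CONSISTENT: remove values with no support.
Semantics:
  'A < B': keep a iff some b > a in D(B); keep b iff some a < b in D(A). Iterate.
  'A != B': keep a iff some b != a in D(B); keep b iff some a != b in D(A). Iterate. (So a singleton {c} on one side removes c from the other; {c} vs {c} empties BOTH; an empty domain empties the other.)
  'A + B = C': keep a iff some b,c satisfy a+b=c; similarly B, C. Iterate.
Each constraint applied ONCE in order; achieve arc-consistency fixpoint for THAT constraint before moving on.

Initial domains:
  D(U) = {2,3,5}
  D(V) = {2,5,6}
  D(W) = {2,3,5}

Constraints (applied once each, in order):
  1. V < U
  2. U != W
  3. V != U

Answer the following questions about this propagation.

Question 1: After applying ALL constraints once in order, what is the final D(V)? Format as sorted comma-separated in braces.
Constraint 1 (V < U) on D(V)={2,5,6} D(U)={2,3,5}: V {2,5,6}->{2}; U {2,3,5}->{3,5}
Constraint 2 (U != W) on D(U)={3,5} D(W)={2,3,5}: no change
Constraint 3 (V != U) on D(V)={2} D(U)={3,5}: no change
So after all 3 constraints: D(V) = {2}

Answer: {2}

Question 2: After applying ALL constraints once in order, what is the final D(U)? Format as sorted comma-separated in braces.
Answer: {3,5}

Derivation:
Constraint 1 (V < U) on D(V)={2,5,6} D(U)={2,3,5}: V {2,5,6}->{2}; U {2,3,5}->{3,5}
Constraint 2 (U != W) on D(U)={3,5} D(W)={2,3,5}: no change
Constraint 3 (V != U) on D(V)={2} D(U)={3,5}: no change
So after all 3 constraints: D(U) = {3,5}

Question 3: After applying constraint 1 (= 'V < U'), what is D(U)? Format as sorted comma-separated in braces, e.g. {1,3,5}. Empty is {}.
Constraint 1 (V < U) on D(V)={2,5,6} D(U)={2,3,5}: V {2,5,6}->{2}; U {2,3,5}->{3,5}
So after constraint 1: D(U) = {3,5}

Answer: {3,5}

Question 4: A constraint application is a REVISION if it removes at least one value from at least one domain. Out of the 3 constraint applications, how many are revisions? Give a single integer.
Constraint 1 (V < U) on D(V)={2,5,6} D(U)={2,3,5}: V {2,5,6}->{2}; U {2,3,5}->{3,5} => REVISION
Constraint 2 (U != W) on D(U)={3,5} D(W)={2,3,5}: no change => not a revision
Constraint 3 (V != U) on D(V)={2} D(U)={3,5}: no change => not a revision
Total revisions = 1

Answer: 1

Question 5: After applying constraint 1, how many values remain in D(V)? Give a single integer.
Answer: 1

Derivation:
Constraint 1 (V < U) on D(V)={2,5,6} D(U)={2,3,5}: V {2,5,6}->{2}; U {2,3,5}->{3,5}
So after constraint 1: D(V)={2}, size = 1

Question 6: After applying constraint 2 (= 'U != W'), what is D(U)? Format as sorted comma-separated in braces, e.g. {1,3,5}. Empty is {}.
Constraint 1 (V < U) on D(V)={2,5,6} D(U)={2,3,5}: V {2,5,6}->{2}; U {2,3,5}->{3,5}
Constraint 2 (U != W) on D(U)={3,5} D(W)={2,3,5}: no change
So after constraint 2: D(U) = {3,5}

Answer: {3,5}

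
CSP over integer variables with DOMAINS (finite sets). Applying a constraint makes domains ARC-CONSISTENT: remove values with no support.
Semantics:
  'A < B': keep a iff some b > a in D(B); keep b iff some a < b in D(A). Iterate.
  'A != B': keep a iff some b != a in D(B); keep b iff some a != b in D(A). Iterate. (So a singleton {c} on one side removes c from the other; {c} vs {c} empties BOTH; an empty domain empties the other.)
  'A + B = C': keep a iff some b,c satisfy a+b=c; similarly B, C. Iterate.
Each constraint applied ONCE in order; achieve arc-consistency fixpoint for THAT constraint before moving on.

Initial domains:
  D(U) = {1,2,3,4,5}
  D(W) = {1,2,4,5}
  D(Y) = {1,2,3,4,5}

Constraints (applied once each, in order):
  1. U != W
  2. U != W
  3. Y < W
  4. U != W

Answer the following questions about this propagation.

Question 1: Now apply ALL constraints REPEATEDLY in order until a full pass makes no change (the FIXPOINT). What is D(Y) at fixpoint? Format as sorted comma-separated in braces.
pass 0 (initial): D(Y)={1,2,3,4,5}
pass 1: W {1,2,4,5}->{2,4,5}; Y {1,2,3,4,5}->{1,2,3,4}
pass 2: no change
Fixpoint after 2 passes: D(Y) = {1,2,3,4}

Answer: {1,2,3,4}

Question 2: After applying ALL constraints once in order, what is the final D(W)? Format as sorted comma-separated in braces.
Constraint 1 (U != W) on D(U)={1,2,3,4,5} D(W)={1,2,4,5}: no change
Constraint 2 (U != W) on D(U)={1,2,3,4,5} D(W)={1,2,4,5}: no change
Constraint 3 (Y < W) on D(Y)={1,2,3,4,5} D(W)={1,2,4,5}: Y {1,2,3,4,5}->{1,2,3,4}; W {1,2,4,5}->{2,4,5}
Constraint 4 (U != W) on D(U)={1,2,3,4,5} D(W)={2,4,5}: no change
So after all 4 constraints: D(W) = {2,4,5}

Answer: {2,4,5}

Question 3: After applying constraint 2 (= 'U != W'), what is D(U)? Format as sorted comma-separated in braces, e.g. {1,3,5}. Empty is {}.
Constraint 1 (U != W) on D(U)={1,2,3,4,5} D(W)={1,2,4,5}: no change
Constraint 2 (U != W) on D(U)={1,2,3,4,5} D(W)={1,2,4,5}: no change
So after constraint 2: D(U) = {1,2,3,4,5}

Answer: {1,2,3,4,5}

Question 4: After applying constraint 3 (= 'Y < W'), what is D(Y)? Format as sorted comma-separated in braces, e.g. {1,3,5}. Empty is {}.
Answer: {1,2,3,4}

Derivation:
Constraint 1 (U != W) on D(U)={1,2,3,4,5} D(W)={1,2,4,5}: no change
Constraint 2 (U != W) on D(U)={1,2,3,4,5} D(W)={1,2,4,5}: no change
Constraint 3 (Y < W) on D(Y)={1,2,3,4,5} D(W)={1,2,4,5}: Y {1,2,3,4,5}->{1,2,3,4}; W {1,2,4,5}->{2,4,5}
So after constraint 3: D(Y) = {1,2,3,4}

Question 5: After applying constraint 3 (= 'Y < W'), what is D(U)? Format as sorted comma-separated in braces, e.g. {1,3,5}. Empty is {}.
Constraint 1 (U != W) on D(U)={1,2,3,4,5} D(W)={1,2,4,5}: no change
Constraint 2 (U != W) on D(U)={1,2,3,4,5} D(W)={1,2,4,5}: no change
Constraint 3 (Y < W) on D(Y)={1,2,3,4,5} D(W)={1,2,4,5}: Y {1,2,3,4,5}->{1,2,3,4}; W {1,2,4,5}->{2,4,5}
So after constraint 3: D(U) = {1,2,3,4,5}

Answer: {1,2,3,4,5}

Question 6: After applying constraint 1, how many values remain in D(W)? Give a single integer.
Answer: 4

Derivation:
Constraint 1 (U != W) on D(U)={1,2,3,4,5} D(W)={1,2,4,5}: no change
So after constraint 1: D(W)={1,2,4,5}, size = 4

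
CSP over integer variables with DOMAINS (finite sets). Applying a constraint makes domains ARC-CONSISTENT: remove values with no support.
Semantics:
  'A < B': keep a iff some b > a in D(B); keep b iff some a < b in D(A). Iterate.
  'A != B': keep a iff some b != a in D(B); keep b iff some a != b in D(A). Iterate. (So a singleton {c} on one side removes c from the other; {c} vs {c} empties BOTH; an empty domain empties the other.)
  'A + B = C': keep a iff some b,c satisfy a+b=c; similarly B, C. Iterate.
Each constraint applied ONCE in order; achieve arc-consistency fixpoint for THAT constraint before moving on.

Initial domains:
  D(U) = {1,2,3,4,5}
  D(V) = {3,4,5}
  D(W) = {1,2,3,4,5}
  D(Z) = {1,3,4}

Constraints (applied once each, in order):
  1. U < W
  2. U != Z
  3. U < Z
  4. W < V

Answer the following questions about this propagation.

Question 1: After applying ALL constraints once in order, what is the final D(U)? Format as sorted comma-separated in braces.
Constraint 1 (U < W) on D(U)={1,2,3,4,5} D(W)={1,2,3,4,5}: U {1,2,3,4,5}->{1,2,3,4}; W {1,2,3,4,5}->{2,3,4,5}
Constraint 2 (U != Z) on D(U)={1,2,3,4} D(Z)={1,3,4}: no change
Constraint 3 (U < Z) on D(U)={1,2,3,4} D(Z)={1,3,4}: U {1,2,3,4}->{1,2,3}; Z {1,3,4}->{3,4}
Constraint 4 (W < V) on D(W)={2,3,4,5} D(V)={3,4,5}: W {2,3,4,5}->{2,3,4}
So after all 4 constraints: D(U) = {1,2,3}

Answer: {1,2,3}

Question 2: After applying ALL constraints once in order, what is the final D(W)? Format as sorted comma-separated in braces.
Constraint 1 (U < W) on D(U)={1,2,3,4,5} D(W)={1,2,3,4,5}: U {1,2,3,4,5}->{1,2,3,4}; W {1,2,3,4,5}->{2,3,4,5}
Constraint 2 (U != Z) on D(U)={1,2,3,4} D(Z)={1,3,4}: no change
Constraint 3 (U < Z) on D(U)={1,2,3,4} D(Z)={1,3,4}: U {1,2,3,4}->{1,2,3}; Z {1,3,4}->{3,4}
Constraint 4 (W < V) on D(W)={2,3,4,5} D(V)={3,4,5}: W {2,3,4,5}->{2,3,4}
So after all 4 constraints: D(W) = {2,3,4}

Answer: {2,3,4}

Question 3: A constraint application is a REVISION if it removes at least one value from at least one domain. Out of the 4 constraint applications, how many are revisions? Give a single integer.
Constraint 1 (U < W) on D(U)={1,2,3,4,5} D(W)={1,2,3,4,5}: U {1,2,3,4,5}->{1,2,3,4}; W {1,2,3,4,5}->{2,3,4,5} => REVISION
Constraint 2 (U != Z) on D(U)={1,2,3,4} D(Z)={1,3,4}: no change => not a revision
Constraint 3 (U < Z) on D(U)={1,2,3,4} D(Z)={1,3,4}: U {1,2,3,4}->{1,2,3}; Z {1,3,4}->{3,4} => REVISION
Constraint 4 (W < V) on D(W)={2,3,4,5} D(V)={3,4,5}: W {2,3,4,5}->{2,3,4} => REVISION
Total revisions = 3

Answer: 3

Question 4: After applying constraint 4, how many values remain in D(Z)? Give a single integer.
Answer: 2

Derivation:
Constraint 1 (U < W) on D(U)={1,2,3,4,5} D(W)={1,2,3,4,5}: U {1,2,3,4,5}->{1,2,3,4}; W {1,2,3,4,5}->{2,3,4,5}
Constraint 2 (U != Z) on D(U)={1,2,3,4} D(Z)={1,3,4}: no change
Constraint 3 (U < Z) on D(U)={1,2,3,4} D(Z)={1,3,4}: U {1,2,3,4}->{1,2,3}; Z {1,3,4}->{3,4}
Constraint 4 (W < V) on D(W)={2,3,4,5} D(V)={3,4,5}: W {2,3,4,5}->{2,3,4}
So after constraint 4: D(Z)={3,4}, size = 2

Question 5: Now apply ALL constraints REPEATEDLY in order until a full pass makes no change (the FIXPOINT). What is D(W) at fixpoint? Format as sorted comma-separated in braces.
pass 0 (initial): D(W)={1,2,3,4,5}
pass 1: U {1,2,3,4,5}->{1,2,3}; W {1,2,3,4,5}->{2,3,4}; Z {1,3,4}->{3,4}
pass 2: no change
Fixpoint after 2 passes: D(W) = {2,3,4}

Answer: {2,3,4}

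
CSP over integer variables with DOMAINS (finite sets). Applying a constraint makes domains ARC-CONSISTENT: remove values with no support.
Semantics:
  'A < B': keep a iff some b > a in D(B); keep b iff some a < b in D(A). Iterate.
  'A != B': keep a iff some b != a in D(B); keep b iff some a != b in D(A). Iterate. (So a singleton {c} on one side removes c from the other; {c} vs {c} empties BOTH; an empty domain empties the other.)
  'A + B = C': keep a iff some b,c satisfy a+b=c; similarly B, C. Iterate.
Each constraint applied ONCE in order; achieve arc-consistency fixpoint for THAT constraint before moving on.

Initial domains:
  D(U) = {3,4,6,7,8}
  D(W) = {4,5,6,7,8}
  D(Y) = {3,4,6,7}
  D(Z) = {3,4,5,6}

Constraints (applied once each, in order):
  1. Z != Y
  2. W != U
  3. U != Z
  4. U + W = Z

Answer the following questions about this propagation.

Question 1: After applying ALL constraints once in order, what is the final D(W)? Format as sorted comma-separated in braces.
Constraint 1 (Z != Y) on D(Z)={3,4,5,6} D(Y)={3,4,6,7}: no change
Constraint 2 (W != U) on D(W)={4,5,6,7,8} D(U)={3,4,6,7,8}: no change
Constraint 3 (U != Z) on D(U)={3,4,6,7,8} D(Z)={3,4,5,6}: no change
Constraint 4 (U + W = Z) on D(U)={3,4,6,7,8} D(W)={4,5,6,7,8} D(Z)={3,4,5,6}: U {3,4,6,7,8}->{}; W {4,5,6,7,8}->{}; Z {3,4,5,6}->{}
So after all 4 constraints: D(W) = {}

Answer: {}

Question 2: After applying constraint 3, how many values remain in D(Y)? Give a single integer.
Answer: 4

Derivation:
Constraint 1 (Z != Y) on D(Z)={3,4,5,6} D(Y)={3,4,6,7}: no change
Constraint 2 (W != U) on D(W)={4,5,6,7,8} D(U)={3,4,6,7,8}: no change
Constraint 3 (U != Z) on D(U)={3,4,6,7,8} D(Z)={3,4,5,6}: no change
So after constraint 3: D(Y)={3,4,6,7}, size = 4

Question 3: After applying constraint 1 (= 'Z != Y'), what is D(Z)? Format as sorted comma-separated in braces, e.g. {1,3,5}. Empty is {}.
Answer: {3,4,5,6}

Derivation:
Constraint 1 (Z != Y) on D(Z)={3,4,5,6} D(Y)={3,4,6,7}: no change
So after constraint 1: D(Z) = {3,4,5,6}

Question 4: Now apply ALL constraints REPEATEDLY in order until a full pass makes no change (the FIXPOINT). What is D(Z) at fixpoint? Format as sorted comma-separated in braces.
Answer: {}

Derivation:
pass 0 (initial): D(Z)={3,4,5,6}
pass 1: U {3,4,6,7,8}->{}; W {4,5,6,7,8}->{}; Z {3,4,5,6}->{}
pass 2: Y {3,4,6,7}->{}
pass 3: no change
Fixpoint after 3 passes: D(Z) = {}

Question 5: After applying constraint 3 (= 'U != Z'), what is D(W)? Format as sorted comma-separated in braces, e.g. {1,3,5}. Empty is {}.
Answer: {4,5,6,7,8}

Derivation:
Constraint 1 (Z != Y) on D(Z)={3,4,5,6} D(Y)={3,4,6,7}: no change
Constraint 2 (W != U) on D(W)={4,5,6,7,8} D(U)={3,4,6,7,8}: no change
Constraint 3 (U != Z) on D(U)={3,4,6,7,8} D(Z)={3,4,5,6}: no change
So after constraint 3: D(W) = {4,5,6,7,8}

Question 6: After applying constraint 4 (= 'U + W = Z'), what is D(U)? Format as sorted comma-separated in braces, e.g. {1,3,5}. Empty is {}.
Constraint 1 (Z != Y) on D(Z)={3,4,5,6} D(Y)={3,4,6,7}: no change
Constraint 2 (W != U) on D(W)={4,5,6,7,8} D(U)={3,4,6,7,8}: no change
Constraint 3 (U != Z) on D(U)={3,4,6,7,8} D(Z)={3,4,5,6}: no change
Constraint 4 (U + W = Z) on D(U)={3,4,6,7,8} D(W)={4,5,6,7,8} D(Z)={3,4,5,6}: U {3,4,6,7,8}->{}; W {4,5,6,7,8}->{}; Z {3,4,5,6}->{}
So after constraint 4: D(U) = {}

Answer: {}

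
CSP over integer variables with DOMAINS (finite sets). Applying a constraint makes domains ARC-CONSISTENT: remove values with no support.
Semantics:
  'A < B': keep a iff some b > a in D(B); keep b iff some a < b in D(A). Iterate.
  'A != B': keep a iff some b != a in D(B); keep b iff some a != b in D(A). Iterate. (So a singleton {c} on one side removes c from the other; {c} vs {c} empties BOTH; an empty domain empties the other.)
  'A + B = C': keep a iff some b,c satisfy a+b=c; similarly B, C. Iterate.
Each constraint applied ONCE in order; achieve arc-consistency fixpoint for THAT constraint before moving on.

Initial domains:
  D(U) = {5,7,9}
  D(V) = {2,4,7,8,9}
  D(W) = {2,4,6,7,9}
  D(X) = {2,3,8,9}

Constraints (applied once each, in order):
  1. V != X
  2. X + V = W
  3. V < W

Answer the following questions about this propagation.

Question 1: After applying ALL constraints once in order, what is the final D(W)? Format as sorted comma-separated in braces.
Constraint 1 (V != X) on D(V)={2,4,7,8,9} D(X)={2,3,8,9}: no change
Constraint 2 (X + V = W) on D(X)={2,3,8,9} D(V)={2,4,7,8,9} D(W)={2,4,6,7,9}: X {2,3,8,9}->{2,3}; V {2,4,7,8,9}->{2,4,7}; W {2,4,6,7,9}->{4,6,7,9}
Constraint 3 (V < W) on D(V)={2,4,7} D(W)={4,6,7,9}: no change
So after all 3 constraints: D(W) = {4,6,7,9}

Answer: {4,6,7,9}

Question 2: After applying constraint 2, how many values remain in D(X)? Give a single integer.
Answer: 2

Derivation:
Constraint 1 (V != X) on D(V)={2,4,7,8,9} D(X)={2,3,8,9}: no change
Constraint 2 (X + V = W) on D(X)={2,3,8,9} D(V)={2,4,7,8,9} D(W)={2,4,6,7,9}: X {2,3,8,9}->{2,3}; V {2,4,7,8,9}->{2,4,7}; W {2,4,6,7,9}->{4,6,7,9}
So after constraint 2: D(X)={2,3}, size = 2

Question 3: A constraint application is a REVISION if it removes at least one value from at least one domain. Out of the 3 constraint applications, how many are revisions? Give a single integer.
Constraint 1 (V != X) on D(V)={2,4,7,8,9} D(X)={2,3,8,9}: no change => not a revision
Constraint 2 (X + V = W) on D(X)={2,3,8,9} D(V)={2,4,7,8,9} D(W)={2,4,6,7,9}: X {2,3,8,9}->{2,3}; V {2,4,7,8,9}->{2,4,7}; W {2,4,6,7,9}->{4,6,7,9} => REVISION
Constraint 3 (V < W) on D(V)={2,4,7} D(W)={4,6,7,9}: no change => not a revision
Total revisions = 1

Answer: 1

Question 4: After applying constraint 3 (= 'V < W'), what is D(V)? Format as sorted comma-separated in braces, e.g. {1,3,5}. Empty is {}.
Constraint 1 (V != X) on D(V)={2,4,7,8,9} D(X)={2,3,8,9}: no change
Constraint 2 (X + V = W) on D(X)={2,3,8,9} D(V)={2,4,7,8,9} D(W)={2,4,6,7,9}: X {2,3,8,9}->{2,3}; V {2,4,7,8,9}->{2,4,7}; W {2,4,6,7,9}->{4,6,7,9}
Constraint 3 (V < W) on D(V)={2,4,7} D(W)={4,6,7,9}: no change
So after constraint 3: D(V) = {2,4,7}

Answer: {2,4,7}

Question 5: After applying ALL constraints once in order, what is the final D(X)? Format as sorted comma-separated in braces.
Answer: {2,3}

Derivation:
Constraint 1 (V != X) on D(V)={2,4,7,8,9} D(X)={2,3,8,9}: no change
Constraint 2 (X + V = W) on D(X)={2,3,8,9} D(V)={2,4,7,8,9} D(W)={2,4,6,7,9}: X {2,3,8,9}->{2,3}; V {2,4,7,8,9}->{2,4,7}; W {2,4,6,7,9}->{4,6,7,9}
Constraint 3 (V < W) on D(V)={2,4,7} D(W)={4,6,7,9}: no change
So after all 3 constraints: D(X) = {2,3}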